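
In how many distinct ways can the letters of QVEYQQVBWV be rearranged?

Letters (B:1, E:1, Q:3, V:3, W:1, Y:1). Total letters: 10.
Permutations = 10!/(3! x 3!).

Final answer: 100800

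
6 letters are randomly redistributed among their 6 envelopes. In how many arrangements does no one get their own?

Derangements satisfy D(n) = (n-1)(D(n-1) + D(n-2)), starting from D(0)=1, D(1)=0.
D(2) = 1 x (0 + 1) = 1
D(3) = 2 x (1 + 0) = 2
D(4) = 3 x (2 + 1) = 9
D(5) = 4 x (9 + 2) = 44
D(6) = 5 x (D(5) + D(4)) = 5 x (44 + 9)

Final answer: D(6) = 265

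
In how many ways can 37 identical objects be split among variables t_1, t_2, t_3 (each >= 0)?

Stars and bars with 37 stars and 2 bars:
C(37+3-1, 3-1) = C(39,2).

Final answer: C(39,2) = 741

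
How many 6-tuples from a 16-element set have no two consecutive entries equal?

First character: 16 choices. Each subsequent: 15 choices (must differ from the previous one).
Total: 16 x 15^5.

Final answer: 16 x 15^{5} = 12150000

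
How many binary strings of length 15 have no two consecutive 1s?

Let a(n) count valid strings. If the last bit is 0 the prefix is any valid string of length n-1; if it is 1 the string must end in 01 with a valid prefix of length n-2. So a(n) = a(n-1) + a(n-2), a(1)=2, a(2)=3.
Building up term by term: a(1)=2, a(2)=3, a(3)=5, a(4)=8, a(5)=13, a(6)=21, a(7)=34, a(8)=55, a(9)=89, a(10)=144, a(11)=233, a(12)=377, a(13)=610, a(14)=987, a(15)=1597.

Final answer: 1597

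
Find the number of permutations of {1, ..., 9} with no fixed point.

D(n) = (n-1)(D(n-1) + D(n-2)), D(0)=1, D(1)=0.
D(2) = 1 x (0 + 1) = 1
D(3) = 2 x (1 + 0) = 2
D(4) = 3 x (2 + 1) = 9
D(5) = 4 x (9 + 2) = 44
D(6) = 5 x (44 + 9) = 265
D(7) = 6 x (265 + 44) = 1854
D(8) = 7 x (1854 + 265) = 14833
D(9) = 8 x (D(8) + D(7)) = 8 x (14833 + 1854)

Final answer: D(9) = 133496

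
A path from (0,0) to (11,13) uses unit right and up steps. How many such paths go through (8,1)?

Paths (0,0)->(8,1): C(9,1) = 9.
Paths (8,1)->(11,13): C(15,12) = 455.
By multiplication principle: 9 x 455.

Final answer: 4095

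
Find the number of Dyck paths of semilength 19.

Total monotonic paths to (19,19): C(38,19) = 35345263800.
Paths that cross above y=x (reflection bijection): C(38,20) = 33578000610.
Valid Dyck paths: 35345263800 - 33578000610.
(This is the Catalan number C_{19}.)

Final answer: C_{19} = 1767263190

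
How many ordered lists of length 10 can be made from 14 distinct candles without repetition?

P(14,10) = 14!/(14-10)! = 14!/4!.

Final answer: P(14,10) = 3632428800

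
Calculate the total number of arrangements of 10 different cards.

The number of ways to arrange 10 distinct objects is 10!.

Final answer: 10! = 3628800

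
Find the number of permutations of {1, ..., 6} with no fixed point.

D(n) = (n-1)(D(n-1) + D(n-2)), D(0)=1, D(1)=0.
D(2) = 1 x (0 + 1) = 1
D(3) = 2 x (1 + 0) = 2
D(4) = 3 x (2 + 1) = 9
D(5) = 4 x (9 + 2) = 44
D(6) = 5 x (D(5) + D(4)) = 5 x (44 + 9)

Final answer: D(6) = 265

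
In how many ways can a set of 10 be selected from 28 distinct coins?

C(28,10) = 28!/(10! x 18!).

Final answer: \binom{28}{10} = 13123110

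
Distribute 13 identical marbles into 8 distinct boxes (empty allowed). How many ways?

Stars and bars: C(n+k-1, k-1) = C(20,7).

Final answer: C(20,7) = 77520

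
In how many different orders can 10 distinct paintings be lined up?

The number of ways to arrange 10 distinct objects is 10!.

Final answer: 10! = 3628800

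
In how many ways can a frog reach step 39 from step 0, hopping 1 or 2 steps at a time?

Let f(n) be the number of climbs. Removing the last move (1 or 2 steps) gives f(n) = f(n-1) + f(n-2); base cases f(1)=1, f(2)=2.
Iterating the recurrence: f(1)=1, f(2)=2, f(3)=3, f(4)=5, f(5)=8, f(6)=13, f(7)=21, f(8)=34, f(9)=55, f(10)=89, f(11)=144, f(12)=233, f(13)=377, f(14)=610, f(15)=987, f(16)=1597, f(17)=2584, f(18)=4181, f(19)=6765, f(20)=10946, f(21)=17711, f(22)=28657, f(23)=46368, f(24)=75025, f(25)=121393, f(26)=196418, f(27)=317811, f(28)=514229, f(29)=832040, f(30)=1346269, f(31)=2178309, f(32)=3524578, f(33)=5702887, f(34)=9227465, f(35)=14930352, f(36)=24157817, f(37)=39088169, f(38)=63245986, f(39)=102334155.

Final answer: 102334155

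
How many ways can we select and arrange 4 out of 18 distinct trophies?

P(18,4) = 18!/(18-4)! = 18!/14!.

Final answer: P(18,4) = 73440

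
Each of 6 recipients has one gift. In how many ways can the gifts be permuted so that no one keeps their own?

D(n) = (n-1)(D(n-1) + D(n-2)), D(0)=1, D(1)=0.
D(2) = 1 x (0 + 1) = 1
D(3) = 2 x (1 + 0) = 2
D(4) = 3 x (2 + 1) = 9
D(5) = 4 x (9 + 2) = 44
D(6) = 5 x (D(5) + D(4)) = 5 x (44 + 9)

Final answer: D(6) = 265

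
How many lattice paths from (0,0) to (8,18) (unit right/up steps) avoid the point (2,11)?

Total paths to (8,18): C(26,18) = 1562275.
Paths through (2,11): C(13,11) x C(13,7) = 133848.
Avoiding (2,11): 1562275 - 133848.

Final answer: 1428427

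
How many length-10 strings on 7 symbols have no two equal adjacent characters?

Let g(n) count such strings. g(1) = 7, and each valid string of length n-1 extends in 6 ways (any symbol but the last), so g(n) = 6 g(n-1).
Total: g(10) = 7 x 6^9.

Final answer: 7 x 6^{9} = 70543872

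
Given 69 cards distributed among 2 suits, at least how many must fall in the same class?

By pigeonhole with 69 objects and 2 categories: ceiling(69/2).

Final answer: 35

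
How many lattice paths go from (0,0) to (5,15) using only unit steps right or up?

Each path has 5 right steps and 15 up steps in some order (20 steps total).
Choose which 15 of the 20 steps are up: C(20,15).

Final answer: C(20,15) = 15504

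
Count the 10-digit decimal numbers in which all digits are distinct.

First digit: 9 (not 0). Second: 9 (not first). Third: 8, etc.
Total: 9 x 9 x 8 x 7 x 6 x 5 x 4 x 3 x 2 x 1.

Final answer: 3265920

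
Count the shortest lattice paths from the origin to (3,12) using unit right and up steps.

Each path has 3 right steps and 12 up steps in some order (15 steps total).
Choose which 12 of the 15 steps are up: C(15,12).

Final answer: C(15,12) = 455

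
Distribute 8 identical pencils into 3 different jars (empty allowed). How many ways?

Stars and bars: C(n+k-1, k-1) = C(10,2).

Final answer: C(10,2) = 45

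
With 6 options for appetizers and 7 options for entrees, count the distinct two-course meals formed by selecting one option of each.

By the multiplication principle: 6 x 7.

Final answer: 42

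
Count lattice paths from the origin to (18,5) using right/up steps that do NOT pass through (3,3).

Total paths to (18,5): C(23,5) = 33649.
Paths through (3,3): C(6,3) x C(17,2) = 2720.
Avoiding (3,3): 33649 - 2720.

Final answer: 30929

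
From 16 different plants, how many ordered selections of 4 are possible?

P(16,4) = 16!/(16-4)! = 16!/12!.

Final answer: P(16,4) = 43680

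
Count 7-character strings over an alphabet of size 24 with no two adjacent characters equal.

First character: 24 choices. Each subsequent: 23 choices (must differ from the previous one).
Total: 24 x 23^6.

Final answer: 24 x 23^{6} = 3552861336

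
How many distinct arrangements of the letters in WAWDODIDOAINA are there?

Letters (A:3, D:3, I:2, N:1, O:2, W:2). Total letters: 13.
Permutations = 13!/(3! x 3! x 2! x 2! x 2!).

Final answer: 21621600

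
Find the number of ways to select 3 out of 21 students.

C(21,3) = 21!/(3! x 18!).

Final answer: \binom{21}{3} = 1330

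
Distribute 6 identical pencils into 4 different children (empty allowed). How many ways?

Stars and bars: C(n+k-1, k-1) = C(9,3).

Final answer: C(9,3) = 84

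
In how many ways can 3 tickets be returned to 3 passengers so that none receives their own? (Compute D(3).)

D(n) = (n-1)(D(n-1) + D(n-2)), D(0)=1, D(1)=0.
D(2) = 1 x (0 + 1) = 1
D(3) = 2 x (D(2) + D(1)) = 2 x (1 + 0)

Final answer: D(3) = 2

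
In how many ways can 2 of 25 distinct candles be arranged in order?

P(25,2) = 25!/(25-2)! = 25!/23!.

Final answer: P(25,2) = 600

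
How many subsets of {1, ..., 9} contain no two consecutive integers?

Let a(n) count such subsets of {1, ..., n}. Either n is excluded (a(n-1) ways) or n is included, forcing n-1 out (a(n-2) ways), so a(n) = a(n-1) + a(n-2) with a(1)=2, a(2)=3.
Computing successive values: a(1)=2, a(2)=3, a(3)=5, a(4)=8, a(5)=13, a(6)=21, a(7)=34, a(8)=55, a(9)=89.

Final answer: 89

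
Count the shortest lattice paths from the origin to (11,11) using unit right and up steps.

Each path has 11 right steps and 11 up steps in some order (22 steps total).
Choose which 11 of the 22 steps are up: C(22,11).

Final answer: C(22,11) = 705432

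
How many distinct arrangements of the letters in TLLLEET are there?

Letters (E:2, L:3, T:2). Total letters: 7.
Permutations = 7!/(3! x 2! x 2!).

Final answer: 210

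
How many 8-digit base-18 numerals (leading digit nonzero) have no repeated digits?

The leading digit has 17 choices (anything but zero); the next has 17 (anything but the first), then 16, and so on, one fewer each time.
Total: 17 x 17 x 16 x 15 x 14 x 13 x 12 x 11.

Final answer: 1666304640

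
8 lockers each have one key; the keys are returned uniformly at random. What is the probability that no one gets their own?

D(n) = (n-1)(D(n-1) + D(n-2)), D(0)=1, D(1)=0.
Building up: D(2)=1, D(3)=2, D(4)=9, D(5)=44, D(6)=265, D(7)=1854, D(8)=14833.
Total arrangements: 8! = 40320.
Probability = D(8)/8! = 2119/5760.

Final answer: D(8)/8! = 14833/40320 = 0.367882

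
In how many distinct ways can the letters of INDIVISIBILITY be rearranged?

Letters (B:1, D:1, I:6, L:1, N:1, S:1, T:1, V:1, Y:1). Total letters: 14.
Permutations = 14!/(6!).

Final answer: 121080960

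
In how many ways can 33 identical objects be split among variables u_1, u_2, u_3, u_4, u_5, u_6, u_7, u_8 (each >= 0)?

Stars and bars with 33 stars and 7 bars:
C(33+8-1, 8-1) = C(40,7).

Final answer: C(40,7) = 18643560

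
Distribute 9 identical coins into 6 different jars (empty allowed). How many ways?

Stars and bars: C(n+k-1, k-1) = C(14,5).

Final answer: C(14,5) = 2002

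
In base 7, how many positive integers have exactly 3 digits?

These are the integers in [7^2, 7^3), so the count is 7^3 - 7^2 = 6 x 7^2.

Final answer: 294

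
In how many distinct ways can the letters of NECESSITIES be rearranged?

Letters (C:1, E:3, I:2, N:1, S:3, T:1). Total letters: 11.
Permutations = 11!/(3! x 3! x 2!).

Final answer: 554400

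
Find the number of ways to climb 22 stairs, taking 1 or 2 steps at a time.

Let f(n) count the ways. The last step is size 1 or 2, so f(n) = f(n-1) + f(n-2) with f(1)=1, f(2)=2.
Computing successive values: f(1)=1, f(2)=2, f(3)=3, f(4)=5, f(5)=8, f(6)=13, f(7)=21, f(8)=34, f(9)=55, f(10)=89, f(11)=144, f(12)=233, f(13)=377, f(14)=610, f(15)=987, f(16)=1597, f(17)=2584, f(18)=4181, f(19)=6765, f(20)=10946, f(21)=17711, f(22)=28657.

Final answer: 28657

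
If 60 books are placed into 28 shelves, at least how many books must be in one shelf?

By the pigeonhole principle: ceiling(60/28).

Final answer: 3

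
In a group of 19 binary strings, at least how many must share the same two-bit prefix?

There are 4 possible values for two-bit prefix. With 19 binary strings and 4 categories, by pigeonhole: ceiling(19/4).

Final answer: 5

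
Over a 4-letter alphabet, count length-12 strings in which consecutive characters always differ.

Let g(n) count such strings. g(1) = 4, and each valid string of length n-1 extends in 3 ways (any symbol but the last), so g(n) = 3 g(n-1).
Total: g(12) = 4 x 3^11.

Final answer: 4 x 3^{11} = 708588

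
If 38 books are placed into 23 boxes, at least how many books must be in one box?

By the pigeonhole principle: ceiling(38/23).

Final answer: 2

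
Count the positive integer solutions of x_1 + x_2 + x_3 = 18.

Substitute x'_i = x_i - 1 (so x'_i >= 0). Then sum x'_i = 18 - 3 = 15.
Stars and bars: C(15+3-1, 3-1) = C(17,2).

Final answer: C(17,2) = 136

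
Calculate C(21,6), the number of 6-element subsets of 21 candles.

C(21,6) = 21!/(6! x (21-6)!).

Final answer: C(21,6) = 54264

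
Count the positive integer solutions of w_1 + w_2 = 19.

Substitute w'_i = w_i - 1 (so w'_i >= 0). Then sum w'_i = 19 - 2 = 17.
Stars and bars: C(17+2-1, 2-1) = C(18,1).

Final answer: C(18,1) = 18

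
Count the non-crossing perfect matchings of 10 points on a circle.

This is counted by the nth Catalan number C_n. Here n = 10/2 = 5.
C_n = C(2n,n)/(n+1), so C_{5} = C(10,5)/6 = 252/6.

Final answer: C_{5} = 42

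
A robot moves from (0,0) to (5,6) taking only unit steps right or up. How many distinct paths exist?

Each path has 5 right steps and 6 up steps in some order (11 steps total).
Choose which 6 of the 11 steps are up: C(11,6).

Final answer: C(11,6) = 462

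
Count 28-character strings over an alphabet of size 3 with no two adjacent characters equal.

Let g(n) count such strings. g(1) = 3, and each valid string of length n-1 extends in 2 ways (any symbol but the last), so g(n) = 2 g(n-1).
Total: g(28) = 3 x 2^27.

Final answer: 3 x 2^{27} = 402653184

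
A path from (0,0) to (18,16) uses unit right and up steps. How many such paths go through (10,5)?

Paths (0,0)->(10,5): C(15,5) = 3003.
Paths (10,5)->(18,16): C(19,11) = 75582.
By multiplication principle: 3003 x 75582.

Final answer: 226972746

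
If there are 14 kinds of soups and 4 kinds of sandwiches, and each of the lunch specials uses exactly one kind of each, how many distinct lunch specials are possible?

By the multiplication principle: 14 x 4.

Final answer: 56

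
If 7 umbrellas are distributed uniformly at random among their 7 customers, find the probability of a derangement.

Derangements satisfy D(n) = (n-1)(D(n-1) + D(n-2)), starting from D(0)=1, D(1)=0.
Building up: D(2)=1, D(3)=2, D(4)=9, D(5)=44, D(6)=265, D(7)=1854.
Total arrangements: 7! = 5040.
Probability = D(7)/7! = 103/280.

Final answer: D(7)/7! = 1854/5040 = 0.367857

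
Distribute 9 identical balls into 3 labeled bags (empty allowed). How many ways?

Stars and bars: C(n+k-1, k-1) = C(11,2).

Final answer: C(11,2) = 55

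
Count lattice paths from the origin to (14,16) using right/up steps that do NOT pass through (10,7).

Total paths to (14,16): C(30,16) = 145422675.
Paths through (10,7): C(17,7) x C(13,9) = 13905320.
Avoiding (10,7): 145422675 - 13905320.

Final answer: 131517355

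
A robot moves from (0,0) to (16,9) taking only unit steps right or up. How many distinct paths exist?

Each path has 16 right steps and 9 up steps in some order (25 steps total).
Choose which 9 of the 25 steps are up: C(25,9).

Final answer: C(25,9) = 2042975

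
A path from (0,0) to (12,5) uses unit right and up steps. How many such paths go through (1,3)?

Paths (0,0)->(1,3): C(4,3) = 4.
Paths (1,3)->(12,5): C(13,2) = 78.
By multiplication principle: 4 x 78.

Final answer: 312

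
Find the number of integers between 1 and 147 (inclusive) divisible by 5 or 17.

Multiples of 5: 29. Multiples of 17: 8. Of both (lcm=85): 1.
By inclusion-exclusion: 29 + 8 - 1.

Final answer: 36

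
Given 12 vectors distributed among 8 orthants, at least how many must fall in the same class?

By pigeonhole with 12 objects and 8 categories: ceiling(12/8).

Final answer: 2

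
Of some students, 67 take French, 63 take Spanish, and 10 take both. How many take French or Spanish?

|A union B| = |A| + |B| - |A intersect B| = 67 + 63 - 10.

Final answer: 120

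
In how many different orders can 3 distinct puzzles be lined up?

The number of ways to arrange 3 distinct objects is 3!.

Final answer: 3! = 6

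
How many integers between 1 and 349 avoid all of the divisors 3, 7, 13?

|div by 3|=116, |div by 7|=49, |div by 13|=26.
|div by 3&7|=16, |div by 3&13|=8, |div by 7&13|=3, |div by all|=1.
By inclusion-exclusion, divisible by at least one: 116+49+26-16-8-3+1 = 165.
Not divisible by any: 349 - 165.

Final answer: 184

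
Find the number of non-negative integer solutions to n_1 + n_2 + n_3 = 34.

Stars and bars with 34 stars and 2 bars:
C(34+3-1, 3-1) = C(36,2).

Final answer: C(36,2) = 630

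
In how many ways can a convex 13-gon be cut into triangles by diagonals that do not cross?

This is counted by the nth Catalan number C_n. Here n = 13 - 2 = 11.
C_n = (2n)!/(n!(n+1)!), so C_{11} = 22!/(11! x 12!) = C(22,11)/12 = 705432/12.

Final answer: C_{11} = 58786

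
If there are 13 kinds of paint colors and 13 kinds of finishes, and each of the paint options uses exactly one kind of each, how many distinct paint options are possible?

By the multiplication principle: 13 x 13.

Final answer: 169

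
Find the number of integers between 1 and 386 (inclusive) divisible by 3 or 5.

Multiples of 3: 128. Multiples of 5: 77. Of both (lcm=15): 25.
By inclusion-exclusion: 128 + 77 - 25.

Final answer: 180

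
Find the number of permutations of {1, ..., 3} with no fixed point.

Use the recurrence D(n) = (n-1)(D(n-1) + D(n-2)) with D(0)=1, D(1)=0.
D(2) = 1 x (0 + 1) = 1
D(3) = 2 x (D(2) + D(1)) = 2 x (1 + 0)

Final answer: D(3) = 2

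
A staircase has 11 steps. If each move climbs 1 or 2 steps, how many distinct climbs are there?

Let f(n) be the number of climbs. Removing the last move (1 or 2 steps) gives f(n) = f(n-1) + f(n-2); base cases f(1)=1, f(2)=2.
Iterating the recurrence: f(1)=1, f(2)=2, f(3)=3, f(4)=5, f(5)=8, f(6)=13, f(7)=21, f(8)=34, f(9)=55, f(10)=89, f(11)=144.

Final answer: 144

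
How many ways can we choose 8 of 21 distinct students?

C(21,8) = 21!/(8! x (21-8)!).

Final answer: C(21,8) = 203490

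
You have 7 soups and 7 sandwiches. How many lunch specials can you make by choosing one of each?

By the multiplication principle: 7 x 7.

Final answer: 49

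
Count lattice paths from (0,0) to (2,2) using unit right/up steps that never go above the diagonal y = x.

Total monotonic paths to (2,2): C(4,2) = 6.
Paths that cross above y=x (reflection bijection): C(4,3) = 4.
Valid Dyck paths: 6 - 4.
(Check: C(4,2) - C(4,3) = C(4,2)/3, the Catalan number C_{2}.)

Final answer: C_{2} = 2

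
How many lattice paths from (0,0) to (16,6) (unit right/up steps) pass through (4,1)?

Paths (0,0)->(4,1): C(5,1) = 5.
Paths (4,1)->(16,6): C(17,5) = 6188.
By multiplication principle: 5 x 6188.

Final answer: 30940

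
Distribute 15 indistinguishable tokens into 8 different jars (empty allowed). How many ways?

Stars and bars: C(n+k-1, k-1) = C(22,7).

Final answer: C(22,7) = 170544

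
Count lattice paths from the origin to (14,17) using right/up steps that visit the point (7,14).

Paths (0,0)->(7,14): C(21,14) = 116280.
Paths (7,14)->(14,17): C(10,3) = 120.
By multiplication principle: 116280 x 120.

Final answer: 13953600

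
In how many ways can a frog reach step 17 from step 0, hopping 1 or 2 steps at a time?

Let f(n) count the ways. The last step is size 1 or 2, so f(n) = f(n-1) + f(n-2) with f(1)=1, f(2)=2.
Building up term by term: f(1)=1, f(2)=2, f(3)=3, f(4)=5, f(5)=8, f(6)=13, f(7)=21, f(8)=34, f(9)=55, f(10)=89, f(11)=144, f(12)=233, f(13)=377, f(14)=610, f(15)=987, f(16)=1597, f(17)=2584.

Final answer: 2584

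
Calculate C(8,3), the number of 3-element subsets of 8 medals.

C(8,3) = 8!/(3! x 5!).

Final answer: \binom{8}{3} = 56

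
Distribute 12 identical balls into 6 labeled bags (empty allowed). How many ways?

Stars and bars: C(n+k-1, k-1) = C(17,5).

Final answer: C(17,5) = 6188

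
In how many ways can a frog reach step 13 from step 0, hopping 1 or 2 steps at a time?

Let f(n) count the ways. The last step is size 1 or 2, so f(n) = f(n-1) + f(n-2) with f(1)=1, f(2)=2.
Building up term by term: f(1)=1, f(2)=2, f(3)=3, f(4)=5, f(5)=8, f(6)=13, f(7)=21, f(8)=34, f(9)=55, f(10)=89, f(11)=144, f(12)=233, f(13)=377.

Final answer: 377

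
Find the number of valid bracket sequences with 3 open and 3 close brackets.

The structures are counted by the Catalan number C_n. Here n = 3 (pairs).
Using C_0 = 1 and C_(k+1) = C_k x 2(2k+1)/(k+2), build up term by term: C_1=1, C_2=2, C_3=5.

Final answer: C_{3} = 5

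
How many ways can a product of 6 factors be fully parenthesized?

This is counted by the nth Catalan number C_n. Here n = 6 - 1 = 5.
C_n = C(2n,n) - C(2n,n+1), so C_{5} = C(10,5) - C(10,6) = 252 - 210.

Final answer: C_{5} = 42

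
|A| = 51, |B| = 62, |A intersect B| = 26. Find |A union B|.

|A union B| = |A| + |B| - |A intersect B| = 51 + 62 - 26.

Final answer: 87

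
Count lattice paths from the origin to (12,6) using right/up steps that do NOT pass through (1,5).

Total paths to (12,6): C(18,6) = 18564.
Paths through (1,5): C(6,5) x C(12,1) = 72.
Avoiding (1,5): 18564 - 72.

Final answer: 18492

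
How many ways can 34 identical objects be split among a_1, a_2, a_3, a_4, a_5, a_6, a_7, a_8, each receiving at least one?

Substitute a'_i = a_i - 1 (so a'_i >= 0). Then sum a'_i = 34 - 8 = 26.
Stars and bars: C(26+8-1, 8-1) = C(33,7).

Final answer: C(33,7) = 4272048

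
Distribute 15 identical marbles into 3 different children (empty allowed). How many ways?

Stars and bars: C(n+k-1, k-1) = C(17,2).

Final answer: C(17,2) = 136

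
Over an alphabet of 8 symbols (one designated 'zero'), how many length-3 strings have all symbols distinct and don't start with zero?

The leading digit has 7 choices (anything but zero); the next has 7 (anything but the first), then 6, and so on, one fewer each time.
Total: 7 x 7 x 6.

Final answer: 294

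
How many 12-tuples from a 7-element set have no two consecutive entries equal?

Let g(n) count such strings. g(1) = 7, and each valid string of length n-1 extends in 6 ways (any symbol but the last), so g(n) = 6 g(n-1).
Total: g(12) = 7 x 6^11.

Final answer: 7 x 6^{11} = 2539579392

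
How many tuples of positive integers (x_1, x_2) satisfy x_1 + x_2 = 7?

Substitute x'_i = x_i - 1 (so x'_i >= 0). Then sum x'_i = 7 - 2 = 5.
Stars and bars: C(5+2-1, 2-1) = C(6,1).

Final answer: C(6,1) = 6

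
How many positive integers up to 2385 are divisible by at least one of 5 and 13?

Multiples of 5: 477. Multiples of 13: 183. Of both (lcm=65): 36.
By inclusion-exclusion: 477 + 183 - 36.

Final answer: 624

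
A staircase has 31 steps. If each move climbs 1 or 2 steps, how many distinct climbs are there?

Let f(n) count the ways. The last step is size 1 or 2, so f(n) = f(n-1) + f(n-2) with f(1)=1, f(2)=2.
Building up term by term: f(1)=1, f(2)=2, f(3)=3, f(4)=5, f(5)=8, f(6)=13, f(7)=21, f(8)=34, f(9)=55, f(10)=89, f(11)=144, f(12)=233, f(13)=377, f(14)=610, f(15)=987, f(16)=1597, f(17)=2584, f(18)=4181, f(19)=6765, f(20)=10946, f(21)=17711, f(22)=28657, f(23)=46368, f(24)=75025, f(25)=121393, f(26)=196418, f(27)=317811, f(28)=514229, f(29)=832040, f(30)=1346269, f(31)=2178309.

Final answer: 2178309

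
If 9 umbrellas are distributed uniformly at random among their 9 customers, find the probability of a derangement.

D(n) = (n-1)(D(n-1) + D(n-2)), D(0)=1, D(1)=0.
Building up: D(2)=1, D(3)=2, D(4)=9, D(5)=44, D(6)=265, D(7)=1854, D(8)=14833, D(9)=133496.
Total arrangements: 9! = 362880.
Probability = D(9)/9! = 16687/45360.

Final answer: D(9)/9! = 133496/362880 = 0.367879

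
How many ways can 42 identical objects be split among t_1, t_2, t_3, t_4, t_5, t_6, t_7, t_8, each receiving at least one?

Substitute t'_i = t_i - 1 (so t'_i >= 0). Then sum t'_i = 42 - 8 = 34.
Stars and bars: C(34+8-1, 8-1) = C(41,7).

Final answer: C(41,7) = 22481940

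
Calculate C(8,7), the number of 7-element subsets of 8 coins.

C(8,7) = 8!/(7! x (8-7)!).

Final answer: C(8,7) = 8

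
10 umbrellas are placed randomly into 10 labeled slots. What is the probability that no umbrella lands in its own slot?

Use the recurrence D(n) = (n-1)(D(n-1) + D(n-2)) with D(0)=1, D(1)=0.
Building up: D(2)=1, D(3)=2, D(4)=9, D(5)=44, D(6)=265, D(7)=1854, D(8)=14833, D(9)=133496, D(10)=1334961.
Total arrangements: 10! = 3628800.
Probability = D(10)/10! = 16481/44800.

Final answer: D(10)/10! = 1334961/3628800 = 0.367879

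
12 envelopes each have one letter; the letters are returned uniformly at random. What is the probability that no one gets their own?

Derangements satisfy D(n) = (n-1)(D(n-1) + D(n-2)), starting from D(0)=1, D(1)=0.
Building up: D(2)=1, D(3)=2, D(4)=9, D(5)=44, D(6)=265, D(7)=1854, D(8)=14833, D(9)=133496, D(10)=1334961, D(11)=14684570, D(12)=176214841.
Total arrangements: 12! = 479001600.
Probability = D(12)/12! = 16019531/43545600.

Final answer: D(12)/12! = 176214841/479001600 = 0.367879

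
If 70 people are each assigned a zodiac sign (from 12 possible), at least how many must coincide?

There are 12 possible values for zodiac sign. With 70 people and 12 categories, by pigeonhole: ceiling(70/12).

Final answer: 6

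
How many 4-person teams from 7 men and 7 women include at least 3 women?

Sum over valid woman counts:
C(7,3)C(7,1) = 245
C(7,4)C(7,0) = 35
Total: 245 + 35.

Final answer: 280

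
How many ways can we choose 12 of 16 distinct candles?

C(16,12) = 16!/(12! x 4!).

Final answer: \binom{16}{12} = 1820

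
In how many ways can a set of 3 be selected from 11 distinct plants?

C(11,3) = 11!/(3! x (11-3)!).

Final answer: C(11,3) = 165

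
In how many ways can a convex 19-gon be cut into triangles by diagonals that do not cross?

The structures are counted by the Catalan number C_n. Here n = 19 - 2 = 17.
C_n = C(2n,n) - C(2n,n+1), so C_{17} = C(34,17) - C(34,18) = 2333606220 - 2203961430.

Final answer: C_{17} = 129644790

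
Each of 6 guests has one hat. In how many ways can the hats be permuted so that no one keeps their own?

D(n) = (n-1)(D(n-1) + D(n-2)), D(0)=1, D(1)=0.
D(2) = 1 x (0 + 1) = 1
D(3) = 2 x (1 + 0) = 2
D(4) = 3 x (2 + 1) = 9
D(5) = 4 x (9 + 2) = 44
D(6) = 5 x (D(5) + D(4)) = 5 x (44 + 9)

Final answer: D(6) = 265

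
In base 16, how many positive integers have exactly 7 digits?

These are the integers in [16^6, 16^7), so the count is 16^7 - 16^6 = 15 x 16^6.

Final answer: 251658240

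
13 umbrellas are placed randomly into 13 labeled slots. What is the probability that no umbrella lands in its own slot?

D(n) = (n-1)(D(n-1) + D(n-2)), D(0)=1, D(1)=0.
Building up: D(2)=1, D(3)=2, D(4)=9, D(5)=44, D(6)=265, D(7)=1854, D(8)=14833, D(9)=133496, D(10)=1334961, D(11)=14684570, D(12)=176214841, D(13)=2290792932.
Total arrangements: 13! = 6227020800.
Probability = D(13)/13! = 63633137/172972800.

Final answer: D(13)/13! = 2290792932/6227020800 = 0.367879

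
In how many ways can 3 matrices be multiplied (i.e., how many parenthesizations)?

The structures are counted by the Catalan number C_n. Here n = 3 - 1 = 2.
Using C_0 = 1 and C_(k+1) = C_k x 2(2k+1)/(k+2), build up term by term: C_1=1, C_2=2.

Final answer: C_{2} = 2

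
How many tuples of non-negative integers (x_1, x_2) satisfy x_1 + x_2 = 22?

Stars and bars with 22 stars and 1 bars:
C(22+2-1, 2-1) = C(23,1).

Final answer: C(23,1) = 23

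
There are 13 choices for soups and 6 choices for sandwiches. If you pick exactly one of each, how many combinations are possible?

By the multiplication principle: 13 x 6.

Final answer: 78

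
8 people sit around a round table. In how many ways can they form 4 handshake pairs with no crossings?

This is a standard Catalan-number count: the answer is C_n. Here n = 8/2 = 4.
C_n = C(2n,n)/(n+1), so C_{4} = C(8,4)/5 = 70/5.

Final answer: C_{4} = 14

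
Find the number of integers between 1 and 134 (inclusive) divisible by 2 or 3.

Multiples of 2: 67. Multiples of 3: 44. Of both (lcm=6): 22.
By inclusion-exclusion: 67 + 44 - 22.

Final answer: 89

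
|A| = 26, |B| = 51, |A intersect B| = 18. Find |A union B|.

|A union B| = |A| + |B| - |A intersect B| = 26 + 51 - 18.

Final answer: 59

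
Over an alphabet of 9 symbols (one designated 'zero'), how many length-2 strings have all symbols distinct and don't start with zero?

First digit: 8 (nonzero). Second: 8 (not first). Third: 7, etc.
Total: 8 x 8.

Final answer: 64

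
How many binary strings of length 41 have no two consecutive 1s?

A valid string ends in 0 (append to any length-(n-1) valid string) or in 01 (append to any length-(n-2) valid string), so a(n) = a(n-1) + a(n-2) with a(1)=2, a(2)=3.
Computing successive values: a(1)=2, a(2)=3, a(3)=5, a(4)=8, a(5)=13, a(6)=21, a(7)=34, a(8)=55, a(9)=89, a(10)=144, a(11)=233, a(12)=377, a(13)=610, a(14)=987, a(15)=1597, a(16)=2584, a(17)=4181, a(18)=6765, a(19)=10946, a(20)=17711, a(21)=28657, a(22)=46368, a(23)=75025, a(24)=121393, a(25)=196418, a(26)=317811, a(27)=514229, a(28)=832040, a(29)=1346269, a(30)=2178309, a(31)=3524578, a(32)=5702887, a(33)=9227465, a(34)=14930352, a(35)=24157817, a(36)=39088169, a(37)=63245986, a(38)=102334155, a(39)=165580141, a(40)=267914296, a(41)=433494437.

Final answer: 433494437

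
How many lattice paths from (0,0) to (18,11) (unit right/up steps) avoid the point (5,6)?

Total paths to (18,11): C(29,11) = 34597290.
Paths through (5,6): C(11,6) x C(18,5) = 3958416.
Avoiding (5,6): 34597290 - 3958416.

Final answer: 30638874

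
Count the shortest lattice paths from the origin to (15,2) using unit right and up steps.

Each path has 15 right steps and 2 up steps in some order (17 steps total).
Choose which 2 of the 17 steps are up: C(17,2).

Final answer: C(17,2) = 136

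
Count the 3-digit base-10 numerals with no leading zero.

In base 10, the leading digit has 9 choices (1..9); each of the remaining 2 digits has 10 choices.
Total: 9 x 10^2.

Final answer: 900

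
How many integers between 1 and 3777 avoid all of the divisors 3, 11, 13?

|div by 3|=1259, |div by 11|=343, |div by 13|=290.
|div by 3&11|=114, |div by 3&13|=96, |div by 11&13|=26, |div by all|=8.
By inclusion-exclusion, divisible by at least one: 1259+343+290-114-96-26+8 = 1664.
Not divisible by any: 3777 - 1664.

Final answer: 2113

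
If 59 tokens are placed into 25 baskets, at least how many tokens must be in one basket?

By the pigeonhole principle: ceiling(59/25).

Final answer: 3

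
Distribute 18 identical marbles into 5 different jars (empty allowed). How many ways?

Stars and bars: C(n+k-1, k-1) = C(22,4).

Final answer: C(22,4) = 7315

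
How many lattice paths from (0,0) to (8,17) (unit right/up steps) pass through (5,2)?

Paths (0,0)->(5,2): C(7,2) = 21.
Paths (5,2)->(8,17): C(18,15) = 816.
By multiplication principle: 21 x 816.

Final answer: 17136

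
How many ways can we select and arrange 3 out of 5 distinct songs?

P(5,3) = 5!/(5-3)! = 5!/2!.

Final answer: P(5,3) = 60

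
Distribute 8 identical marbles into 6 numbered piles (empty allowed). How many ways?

Stars and bars: C(n+k-1, k-1) = C(13,5).

Final answer: C(13,5) = 1287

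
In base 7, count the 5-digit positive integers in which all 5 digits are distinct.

First digit: 6 (nonzero). Second: 6 (not first). Third: 5, etc.
Total: 6 x 6 x 5 x 4 x 3.

Final answer: 2160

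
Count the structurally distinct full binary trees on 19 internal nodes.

The structures are counted by the Catalan number C_n. Here n = 19.
C_n = (2n)!/(n!(n+1)!), so C_{19} = 38!/(19! x 20!) = C(38,19)/20 = 35345263800/20.

Final answer: C_{19} = 1767263190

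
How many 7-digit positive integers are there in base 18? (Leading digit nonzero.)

Leading digit: 17 options (nonzero). Other 6 digit(s): 18 options each.
Total: 17 x 18^6.

Final answer: 578207808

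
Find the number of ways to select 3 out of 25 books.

C(25,3) = 25!/(3! x (25-3)!).

Final answer: C(25,3) = 2300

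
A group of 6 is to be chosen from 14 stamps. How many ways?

C(14,6) = 14!/(6! x (14-6)!).

Final answer: C(14,6) = 3003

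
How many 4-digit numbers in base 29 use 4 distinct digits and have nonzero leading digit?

First digit: 28 (nonzero). Second: 28 (not first). Third: 27, etc.
Total: 28 x 28 x 27 x 26.

Final answer: 550368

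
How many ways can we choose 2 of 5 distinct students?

C(5,2) = 5!/(2! x (5-2)!).

Final answer: C(5,2) = 10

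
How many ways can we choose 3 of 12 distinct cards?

C(12,3) = 12!/(3! x 9!).

Final answer: \binom{12}{3} = 220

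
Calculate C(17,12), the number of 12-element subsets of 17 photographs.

C(17,12) = 17!/(12! x 5!).

Final answer: \binom{17}{12} = 6188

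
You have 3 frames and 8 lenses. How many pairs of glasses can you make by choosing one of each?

By the multiplication principle: 3 x 8.

Final answer: 24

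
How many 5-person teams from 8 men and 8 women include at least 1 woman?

Sum over valid woman counts:
C(8,1)C(8,4) = 560
C(8,2)C(8,3) = 1568
C(8,3)C(8,2) = 1568
C(8,4)C(8,1) = 560
C(8,5)C(8,0) = 56
Total: 560 + 1568 + 1568 + 560 + 56.

Final answer: 4312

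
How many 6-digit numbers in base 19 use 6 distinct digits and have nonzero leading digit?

The leading digit has 18 choices (anything but zero); the next has 18 (anything but the first), then 17, and so on, one fewer each time.
Total: 18 x 18 x 17 x 16 x 15 x 14.

Final answer: 18506880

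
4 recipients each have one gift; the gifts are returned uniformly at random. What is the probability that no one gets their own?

Derangements satisfy D(n) = (n-1)(D(n-1) + D(n-2)), starting from D(0)=1, D(1)=0.
Building up: D(2)=1, D(3)=2, D(4)=9.
Total arrangements: 4! = 24.
Probability = D(4)/4! = 3/8.

Final answer: D(4)/4! = 9/24 = 0.375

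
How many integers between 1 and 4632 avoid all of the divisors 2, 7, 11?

|div by 2|=2316, |div by 7|=661, |div by 11|=421.
|div by 2&7|=330, |div by 2&11|=210, |div by 7&11|=60, |div by all|=30.
By inclusion-exclusion, divisible by at least one: 2316+661+421-330-210-60+30 = 2828.
Not divisible by any: 4632 - 2828.

Final answer: 1804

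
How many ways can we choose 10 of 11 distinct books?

C(11,10) = 11!/(10! x 1!).

Final answer: \binom{11}{10} = 11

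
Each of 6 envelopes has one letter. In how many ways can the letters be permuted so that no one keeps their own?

D(n) = (n-1)(D(n-1) + D(n-2)), D(0)=1, D(1)=0.
D(2) = 1 x (0 + 1) = 1
D(3) = 2 x (1 + 0) = 2
D(4) = 3 x (2 + 1) = 9
D(5) = 4 x (9 + 2) = 44
D(6) = 5 x (D(5) + D(4)) = 5 x (44 + 9)

Final answer: D(6) = 265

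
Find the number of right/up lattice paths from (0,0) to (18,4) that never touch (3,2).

Total paths to (18,4): C(22,4) = 7315.
Paths through (3,2): C(5,2) x C(17,2) = 1360.
Avoiding (3,2): 7315 - 1360.

Final answer: 5955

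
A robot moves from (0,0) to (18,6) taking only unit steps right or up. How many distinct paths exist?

Each path has 18 right steps and 6 up steps in some order (24 steps total).
Choose which 6 of the 24 steps are up: C(24,6).

Final answer: C(24,6) = 134596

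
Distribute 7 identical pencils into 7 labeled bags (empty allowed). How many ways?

Stars and bars: C(n+k-1, k-1) = C(13,6).

Final answer: C(13,6) = 1716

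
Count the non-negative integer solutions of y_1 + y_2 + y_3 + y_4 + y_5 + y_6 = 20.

Stars and bars with 20 stars and 5 bars:
C(20+6-1, 6-1) = C(25,5).

Final answer: C(25,5) = 53130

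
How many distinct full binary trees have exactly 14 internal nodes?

This is a standard Catalan-number count: the answer is C_n. Here n = 14.
Using C_0 = 1 and C_(k+1) = C_k x 2(2k+1)/(k+2), build up term by term: C_1=1, C_2=2, C_3=5, C_4=14, C_5=42, C_6=132, C_7=429, C_8=1430, C_9=4862, C_10=16796, C_11=58786, C_12=208012, C_13=742900, C_14=2674440.

Final answer: C_{14} = 2674440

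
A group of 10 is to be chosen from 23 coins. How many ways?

C(23,10) = 23!/(10! x 13!).

Final answer: \binom{23}{10} = 1144066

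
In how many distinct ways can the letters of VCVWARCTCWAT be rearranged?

Letters (A:2, C:3, R:1, T:2, V:2, W:2). Total letters: 12.
Permutations = 12!/(3! x 2! x 2! x 2! x 2!).

Final answer: 4989600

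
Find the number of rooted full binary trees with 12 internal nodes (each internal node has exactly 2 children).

This is a standard Catalan-number count: the answer is C_n. Here n = 12.
C_n = C(2n,n) - C(2n,n+1), so C_{12} = C(24,12) - C(24,13) = 2704156 - 2496144.

Final answer: C_{12} = 208012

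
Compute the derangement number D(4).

Derangements satisfy D(n) = (n-1)(D(n-1) + D(n-2)), starting from D(0)=1, D(1)=0.
D(2) = 1 x (0 + 1) = 1
D(3) = 2 x (1 + 0) = 2
D(4) = 3 x (D(3) + D(2)) = 3 x (2 + 1)

Final answer: D(4) = 9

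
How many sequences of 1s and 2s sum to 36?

Let f(n) be the number of climbs. Removing the last move (1 or 2 steps) gives f(n) = f(n-1) + f(n-2); base cases f(1)=1, f(2)=2.
Iterating the recurrence: f(1)=1, f(2)=2, f(3)=3, f(4)=5, f(5)=8, f(6)=13, f(7)=21, f(8)=34, f(9)=55, f(10)=89, f(11)=144, f(12)=233, f(13)=377, f(14)=610, f(15)=987, f(16)=1597, f(17)=2584, f(18)=4181, f(19)=6765, f(20)=10946, f(21)=17711, f(22)=28657, f(23)=46368, f(24)=75025, f(25)=121393, f(26)=196418, f(27)=317811, f(28)=514229, f(29)=832040, f(30)=1346269, f(31)=2178309, f(32)=3524578, f(33)=5702887, f(34)=9227465, f(35)=14930352, f(36)=24157817.

Final answer: 24157817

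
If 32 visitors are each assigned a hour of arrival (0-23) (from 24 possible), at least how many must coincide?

There are 24 possible values for hour of arrival (0-23). With 32 visitors and 24 categories, by pigeonhole: ceiling(32/24).

Final answer: 2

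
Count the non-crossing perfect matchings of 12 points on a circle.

The structures are counted by the Catalan number C_n. Here n = 12/2 = 6.
C_n = C(2n,n) - C(2n,n+1), so C_{6} = C(12,6) - C(12,7) = 924 - 792.

Final answer: C_{6} = 132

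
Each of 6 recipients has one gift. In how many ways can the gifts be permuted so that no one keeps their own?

D(n) = (n-1)(D(n-1) + D(n-2)), D(0)=1, D(1)=0.
D(2) = 1 x (0 + 1) = 1
D(3) = 2 x (1 + 0) = 2
D(4) = 3 x (2 + 1) = 9
D(5) = 4 x (9 + 2) = 44
D(6) = 5 x (D(5) + D(4)) = 5 x (44 + 9)

Final answer: D(6) = 265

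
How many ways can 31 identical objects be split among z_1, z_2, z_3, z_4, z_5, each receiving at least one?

Substitute z'_i = z_i - 1 (so z'_i >= 0). Then sum z'_i = 31 - 5 = 26.
Stars and bars: C(26+5-1, 5-1) = C(30,4).

Final answer: C(30,4) = 27405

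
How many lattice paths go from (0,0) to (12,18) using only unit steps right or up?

Each path has 12 right steps and 18 up steps in some order (30 steps total).
Choose which 18 of the 30 steps are up: C(30,18).

Final answer: C(30,18) = 86493225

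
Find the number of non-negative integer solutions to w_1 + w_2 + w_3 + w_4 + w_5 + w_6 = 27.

Stars and bars with 27 stars and 5 bars:
C(27+6-1, 6-1) = C(32,5).

Final answer: C(32,5) = 201376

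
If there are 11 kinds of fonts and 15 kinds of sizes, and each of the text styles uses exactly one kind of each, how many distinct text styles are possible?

By the multiplication principle: 11 x 15.

Final answer: 165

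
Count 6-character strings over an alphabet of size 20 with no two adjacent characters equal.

First character: 20 choices. Each subsequent: 19 choices (must differ from the previous one).
Total: 20 x 19^5.

Final answer: 20 x 19^{5} = 49521980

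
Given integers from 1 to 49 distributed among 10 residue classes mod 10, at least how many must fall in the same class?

By pigeonhole with 49 objects and 10 categories: ceiling(49/10).

Final answer: 5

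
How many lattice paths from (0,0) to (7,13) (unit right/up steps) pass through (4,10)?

Paths (0,0)->(4,10): C(14,10) = 1001.
Paths (4,10)->(7,13): C(6,3) = 20.
By multiplication principle: 1001 x 20.

Final answer: 20020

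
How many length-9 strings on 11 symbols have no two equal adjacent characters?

First character: 11 choices. Each subsequent: 10 choices (must differ from the previous one).
Total: 11 x 10^8.

Final answer: 11 x 10^{8} = 1100000000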